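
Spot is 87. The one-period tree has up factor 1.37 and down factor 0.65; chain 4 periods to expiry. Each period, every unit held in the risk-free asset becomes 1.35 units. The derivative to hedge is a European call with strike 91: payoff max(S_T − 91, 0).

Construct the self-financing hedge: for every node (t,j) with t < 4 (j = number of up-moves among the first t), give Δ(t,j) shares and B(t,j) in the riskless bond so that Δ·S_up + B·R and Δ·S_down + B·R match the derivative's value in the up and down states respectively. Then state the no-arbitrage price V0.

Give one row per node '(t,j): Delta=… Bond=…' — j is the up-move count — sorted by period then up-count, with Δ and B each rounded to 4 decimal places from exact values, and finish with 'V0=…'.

(0,0): Delta=0.9882 Bond=-26.3418
(1,0): Delta=0.6931 Bond=-18.8708
(1,1): Delta=0.9922 Bond=-36.0383
(2,0): Delta=0.0000 Bond=0.0000
(2,1): Delta=0.7025 Bond=-26.2034
(2,2): Delta=0.9961 Bond=-49.2931
(3,0): Delta=0.0000 Bond=0.0000
(3,1): Delta=0.0000 Bond=0.0000
(3,2): Delta=0.7120 Bond=-36.3853
(3,3): Delta=1.0000 Bond=-67.4074
V0=59.6333

No-arbitrage ⇒ martingale measure with p* = (R−d)/(u−d) = 0.9722.
At expiry t=4: V(4,0)=0.0000, V(4,1)=0.0000, V(4,2)=0.0000, V(4,3)=54.4100, V(4,4)=215.4796
Node (3,0) S=23.8924: V=(p*·0.0000+(1−p*)·0.0000)/1.35=0.0000; Δ=(0.0000−0.0000)/(32.7326−15.5300)=0.0000; B=V−Δ·S=0.0000
Node (3,1) S=50.3578: V=(p*·0.0000+(1−p*)·0.0000)/1.35=0.0000; Δ=(0.0000−0.0000)/(68.9902−32.7326)=0.0000; B=V−Δ·S=0.0000
Node (3,2) S=106.1387: V=(p*·54.4100+(1−p*)·0.0000)/1.35=39.1842; Δ=(54.4100−0.0000)/(145.4100−68.9902)=0.7120; B=V−Δ·S=-36.3853
Node (3,3) S=223.7077: V=(p*·215.4796+(1−p*)·54.4100)/1.35=156.3003; Δ=(215.4796−54.4100)/(306.4796−145.4100)=1.0000; B=V−Δ·S=-67.4074
Node (2,0) S=36.7575: V=(p*·0.0000+(1−p*)·0.0000)/1.35=0.0000; Δ=(0.0000−0.0000)/(50.3578−23.8924)=0.0000; B=V−Δ·S=0.0000
Node (2,1) S=77.4735: V=(p*·39.1842+(1−p*)·0.0000)/1.35=28.2190; Δ=(39.1842−0.0000)/(106.1387−50.3578)=0.7025; B=V−Δ·S=-26.2034
Node (2,2) S=163.2903: V=(p*·156.3003+(1−p*)·39.1842)/1.35=113.3682; Δ=(156.3003−39.1842)/(223.7077−106.1387)=0.9961; B=V−Δ·S=-49.2931
Node (1,0) S=56.5500: V=(p*·28.2190+(1−p*)·0.0000)/1.35=20.3224; Δ=(28.2190−0.0000)/(77.4735−36.7575)=0.6931; B=V−Δ·S=-18.8708
Node (1,1) S=119.1900: V=(p*·113.3682+(1−p*)·28.2190)/1.35=82.2244; Δ=(113.3682−28.2190)/(163.2903−77.4735)=0.9922; B=V−Δ·S=-36.0383
Node (0,0) S=87.0000: V=(p*·82.2244+(1−p*)·20.3224)/1.35=59.6333; Δ=(82.2244−20.3224)/(119.1900−56.5500)=0.9882; B=V−Δ·S=-26.3418
Root portfolio cost Δ·87+B reproduces V0=59.6333.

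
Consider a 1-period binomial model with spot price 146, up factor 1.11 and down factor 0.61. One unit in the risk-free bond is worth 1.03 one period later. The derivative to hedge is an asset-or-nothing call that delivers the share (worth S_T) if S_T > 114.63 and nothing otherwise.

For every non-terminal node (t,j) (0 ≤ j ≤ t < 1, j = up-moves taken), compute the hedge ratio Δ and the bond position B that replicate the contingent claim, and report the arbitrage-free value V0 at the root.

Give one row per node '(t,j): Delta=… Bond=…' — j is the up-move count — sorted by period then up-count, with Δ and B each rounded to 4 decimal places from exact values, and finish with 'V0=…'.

(0,0): Delta=2.2200 Bond=-191.9546
V0=132.1654

Risk-neutral probability p* = (R−d)/(u−d) = (1.03−0.61)/(1.11−0.61) = 0.8400.
Terminal payoffs: V(1,0)=0.0000, V(1,1)=162.0600
(0,0): S=146.0000. Δ = (V_up−V_dn)/(S_up−S_dn) = (162.0600−0.0000)/(162.0600−89.0600) = 2.2200. V = [p*·162.0600 + (1−p*)·0.0000]/1.03 = 132.1654. B = V − Δ·S = -191.9546.
The time-0 hedge costs 132.1654, which is the no-arbitrage price.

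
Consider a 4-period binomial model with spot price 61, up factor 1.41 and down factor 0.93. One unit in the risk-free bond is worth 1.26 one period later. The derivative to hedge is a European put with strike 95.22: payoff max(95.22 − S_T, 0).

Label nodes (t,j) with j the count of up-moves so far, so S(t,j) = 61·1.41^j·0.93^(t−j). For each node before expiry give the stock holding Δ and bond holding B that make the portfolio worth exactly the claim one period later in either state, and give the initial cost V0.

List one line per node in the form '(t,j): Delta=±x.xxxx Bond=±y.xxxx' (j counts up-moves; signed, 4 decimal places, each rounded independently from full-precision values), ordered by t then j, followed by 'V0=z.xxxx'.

Since d<R<u, set p* = (R−d)/(u−d) = 0.6875; price each node as the discounted p*-expectation of its children.
Terminal payoffs: V(4,0)=49.5888, V(4,1)=26.0373, V(4,2)=0.0000, V(4,3)=0.0000, V(4,4)=0.0000
  t=3,j=0: stock 49.0658 → up 69.1827 (V=26.0373), down 45.6312 (V=49.5888). Price 26.5057; hedge Δ=-1.0000, bond B=75.5714.
  t=3,j=1: stock 74.3900 → up 104.8900 (V=0.0000), down 69.1827 (V=26.0373). Price 6.4577; hedge Δ=-0.7292, bond B=60.7019.
  t=3,j=2: stock 112.7849 → up 159.0267 (V=0.0000), down 104.8900 (V=0.0000). Price 0.0000; hedge Δ=0.0000, bond B=0.0000.
  t=3,j=3: stock 170.9965 → up 241.1050 (V=0.0000), down 159.0267 (V=0.0000). Price 0.0000; hedge Δ=0.0000, bond B=0.0000.
  t=2,j=0: stock 52.7589 → up 74.3900 (V=6.4577), down 49.0658 (V=26.5057). Price 10.0973; hedge Δ=-0.7917, bond B=51.8640.
  t=2,j=1: stock 79.9893 → up 112.7849 (V=0.0000), down 74.3900 (V=6.4577). Price 1.6016; hedge Δ=-0.1682, bond B=15.0550.
  t=2,j=2: stock 121.2741 → up 170.9965 (V=0.0000), down 112.7849 (V=0.0000). Price 0.0000; hedge Δ=0.0000, bond B=0.0000.
  t=1,j=0: stock 56.7300 → up 79.9893 (V=1.6016), down 52.7589 (V=10.0973). Price 3.3782; hedge Δ=-0.3120, bond B=21.0777.
  t=1,j=1: stock 86.0100 → up 121.2741 (V=0.0000), down 79.9893 (V=1.6016). Price 0.3972; hedge Δ=-0.0388, bond B=3.7339.
  t=0,j=0: stock 61.0000 → up 86.0100 (V=0.3972), down 56.7300 (V=3.3782). Price 1.0546; hedge Δ=-0.1018, bond B=7.2649.
Check: Δ(0,0)·S0 + B(0,0) = 1.0546 = V0.

(0,0): Delta=-0.1018 Bond=7.2649
(1,0): Delta=-0.3120 Bond=21.0777
(1,1): Delta=-0.0388 Bond=3.7339
(2,0): Delta=-0.7917 Bond=51.8640
(2,1): Delta=-0.1682 Bond=15.0550
(2,2): Delta=0.0000 Bond=0.0000
(3,0): Delta=-1.0000 Bond=75.5714
(3,1): Delta=-0.7292 Bond=60.7019
(3,2): Delta=0.0000 Bond=0.0000
(3,3): Delta=0.0000 Bond=0.0000
V0=1.0546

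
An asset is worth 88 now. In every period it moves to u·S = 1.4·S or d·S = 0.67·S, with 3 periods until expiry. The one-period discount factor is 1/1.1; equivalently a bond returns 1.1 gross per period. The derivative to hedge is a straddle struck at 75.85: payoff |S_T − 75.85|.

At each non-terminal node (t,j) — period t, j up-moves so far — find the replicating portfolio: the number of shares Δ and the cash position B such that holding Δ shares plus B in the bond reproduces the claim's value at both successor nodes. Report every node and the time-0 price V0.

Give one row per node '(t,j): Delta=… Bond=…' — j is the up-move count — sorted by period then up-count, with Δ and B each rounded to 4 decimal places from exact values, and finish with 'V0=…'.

(0,0): Delta=0.6188 Bond=-9.0736
(1,0): Delta=-0.0119 Bond=27.1997
(1,1): Delta=0.8293 Bond=-35.9211
(2,0): Delta=-1.0000 Bond=68.9545
(2,1): Delta=0.3181 Bond=2.6861
(2,2): Delta=1.0000 Bond=-68.9545
V0=45.3766

Since d<R<u, set p* = (R−d)/(u−d) = 0.5890; price each node as the discounted p*-expectation of its children.
Terminal payoffs: V(3,0)=49.3829, V(3,1)=20.5455, V(3,2)=39.7116, V(3,3)=165.6220
Node (2,0) S=39.5032: V=(p*·20.5455+(1−p*)·49.3829)/1.1=29.4513; Δ=(20.5455−49.3829)/(55.3045−26.4671)=-1.0000; B=V−Δ·S=68.9545
Node (2,1) S=82.5440: V=(p*·39.7116+(1−p*)·20.5455)/1.1=28.9410; Δ=(39.7116−20.5455)/(115.5616−55.3045)=0.3181; B=V−Δ·S=2.6861
Node (2,2) S=172.4800: V=(p*·165.6220+(1−p*)·39.7116)/1.1=103.5255; Δ=(165.6220−39.7116)/(241.4720−115.5616)=1.0000; B=V−Δ·S=-68.9545
Node (1,0) S=58.9600: V=(p*·28.9410+(1−p*)·29.4513)/1.1=26.5007; Δ=(28.9410−29.4513)/(82.5440−39.5032)=-0.0119; B=V−Δ·S=27.1997
Node (1,1) S=123.2000: V=(p*·103.5255+(1−p*)·28.9410)/1.1=66.2494; Δ=(103.5255−28.9410)/(172.4800−82.5440)=0.8293; B=V−Δ·S=-35.9211
Node (0,0) S=88.0000: V=(p*·66.2494+(1−p*)·26.5007)/1.1=45.3766; Δ=(66.2494−26.5007)/(123.2000−58.9600)=0.6188; B=V−Δ·S=-9.0736
Self-financing check: at every node Δ·S+B equals the discounted successor values.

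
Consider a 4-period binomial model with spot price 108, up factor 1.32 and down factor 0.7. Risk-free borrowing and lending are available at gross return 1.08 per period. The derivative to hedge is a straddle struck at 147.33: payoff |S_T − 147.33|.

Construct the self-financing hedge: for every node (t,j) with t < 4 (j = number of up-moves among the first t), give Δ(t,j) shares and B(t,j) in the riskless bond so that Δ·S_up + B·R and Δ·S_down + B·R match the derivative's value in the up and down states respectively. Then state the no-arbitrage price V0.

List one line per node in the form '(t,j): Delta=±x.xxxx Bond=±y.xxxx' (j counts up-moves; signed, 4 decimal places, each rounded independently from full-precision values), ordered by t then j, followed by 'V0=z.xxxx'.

No-arbitrage ⇒ martingale measure with p* = (R−d)/(u−d) = 0.6129.
Terminal payoffs: V(4,0)=121.3992, V(4,1)=98.4319, V(4,2)=55.1222, V(4,3)=26.5476, V(4,4)=180.5534
Node (3,0) S=37.0440: V=(p*·98.4319+(1−p*)·121.3992)/1.08=99.3727; Δ=(98.4319−121.3992)/(48.8981−25.9308)=-1.0000; B=V−Δ·S=136.4167
Node (3,1) S=69.8544: V=(p*·55.1222+(1−p*)·98.4319)/1.08=66.5623; Δ=(55.1222−98.4319)/(92.2078−48.8981)=-1.0000; B=V−Δ·S=136.4167
Node (3,2) S=131.7254: V=(p*·26.5476+(1−p*)·55.1222)/1.08=34.8229; Δ=(26.5476−55.1222)/(173.8776−92.2078)=-0.3499; B=V−Δ·S=80.9110
Node (3,3) S=248.3965: V=(p*·180.5534+(1−p*)·26.5476)/1.08=111.9799; Δ=(180.5534−26.5476)/(327.8834−173.8776)=1.0000; B=V−Δ·S=-136.4167
Node (2,0) S=52.9200: V=(p*·66.5623+(1−p*)·99.3727)/1.08=73.3917; Δ=(66.5623−99.3727)/(69.8544−37.0440)=-1.0000; B=V−Δ·S=126.3117
Node (2,1) S=99.7920: V=(p*·34.8229+(1−p*)·66.5623)/1.08=43.6195; Δ=(34.8229−66.5623)/(131.7254−69.8544)=-0.5130; B=V−Δ·S=94.8121
Node (2,2) S=188.1792: V=(p*·111.9799+(1−p*)·34.8229)/1.08=76.0302; Δ=(111.9799−34.8229)/(248.3965−131.7254)=0.6613; B=V−Δ·S=-48.4165
Node (1,0) S=75.6000: V=(p*·43.6195+(1−p*)·73.3917)/1.08=51.0595; Δ=(43.6195−73.3917)/(99.7920−52.9200)=-0.6352; B=V−Δ·S=99.0792
Node (1,1) S=142.5600: V=(p*·76.0302+(1−p*)·43.6195)/1.08=58.7816; Δ=(76.0302−43.6195)/(188.1792−99.7920)=0.3667; B=V−Δ·S=6.5063
Node (0,0) S=108.0000: V=(p*·58.7816+(1−p*)·51.0595)/1.08=51.6596; Δ=(58.7816−51.0595)/(142.5600−75.6000)=0.1153; B=V−Δ·S=39.2046
Root portfolio cost Δ·108+B reproduces V0=51.6596.

(0,0): Delta=0.1153 Bond=39.2046
(1,0): Delta=-0.6352 Bond=99.0792
(1,1): Delta=0.3667 Bond=6.5063
(2,0): Delta=-1.0000 Bond=126.3117
(2,1): Delta=-0.5130 Bond=94.8121
(2,2): Delta=0.6613 Bond=-48.4165
(3,0): Delta=-1.0000 Bond=136.4167
(3,1): Delta=-1.0000 Bond=136.4167
(3,2): Delta=-0.3499 Bond=80.9110
(3,3): Delta=1.0000 Bond=-136.4167
V0=51.6596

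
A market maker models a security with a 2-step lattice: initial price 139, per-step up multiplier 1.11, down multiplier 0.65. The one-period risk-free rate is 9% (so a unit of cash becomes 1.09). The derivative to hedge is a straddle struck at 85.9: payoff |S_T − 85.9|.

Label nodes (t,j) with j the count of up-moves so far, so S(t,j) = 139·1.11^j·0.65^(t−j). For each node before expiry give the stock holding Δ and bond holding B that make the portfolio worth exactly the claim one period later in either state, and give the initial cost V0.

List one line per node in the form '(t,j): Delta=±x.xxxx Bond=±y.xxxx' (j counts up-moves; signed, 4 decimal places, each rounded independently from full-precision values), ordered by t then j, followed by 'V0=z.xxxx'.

The replicating-portfolio and risk-neutral prices coincide; use p* = (1.09−0.65)/(1.11−0.65) = 0.9565 for the latter.
Terminal values V(2,·): V(2,0)=27.1725, V(2,1)=14.3885, V(2,2)=85.3619
(1,0): S=90.3500. Δ = (V_up−V_dn)/(S_up−S_dn) = (14.3885−27.1725)/(100.2885−58.7275) = -0.3076. V = [p*·14.3885 + (1−p*)·27.1725]/1.09 = 13.7104. B = V − Δ·S = 41.5017.
(1,1): S=154.2900. Δ = (V_up−V_dn)/(S_up−S_dn) = (85.3619−14.3885)/(171.2619−100.2885) = 1.0000. V = [p*·85.3619 + (1−p*)·14.3885]/1.09 = 75.4827. B = V − Δ·S = -78.8073.
(0,0): S=139.0000. Δ = (V_up−V_dn)/(S_up−S_dn) = (75.4827−13.7104)/(154.2900−90.3500) = 0.9661. V = [p*·75.4827 + (1−p*)·13.7104]/1.09 = 66.7862. B = V − Δ·S = -67.5014.
Self-financing check: at every node Δ·S+B equals the discounted successor values.

(0,0): Delta=0.9661 Bond=-67.5014
(1,0): Delta=-0.3076 Bond=41.5017
(1,1): Delta=1.0000 Bond=-78.8073
V0=66.7862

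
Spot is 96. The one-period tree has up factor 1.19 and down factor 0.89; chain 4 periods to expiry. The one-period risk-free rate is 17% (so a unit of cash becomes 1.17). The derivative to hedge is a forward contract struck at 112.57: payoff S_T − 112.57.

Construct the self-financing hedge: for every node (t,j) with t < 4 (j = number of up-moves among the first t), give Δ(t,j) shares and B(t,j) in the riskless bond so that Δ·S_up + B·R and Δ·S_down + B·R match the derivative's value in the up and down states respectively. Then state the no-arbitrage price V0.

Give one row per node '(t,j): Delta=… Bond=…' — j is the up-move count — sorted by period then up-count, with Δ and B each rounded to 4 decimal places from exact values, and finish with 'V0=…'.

Under the risk-neutral measure, an up-move has probability p* = (R−d)/(u−d) = 0.9333 and values discount at R = 1.17.
At expiry t=4: V(4,0)=-52.3374, V(4,1)=-32.0343, V(4,2)=-4.8875, V(4,3)=31.4100, V(4,4)=79.9426
Node (3,0) S=67.6770: V=(p*·-32.0343+(1−p*)·-52.3374)/1.17=-28.5367; Δ=(-32.0343−-52.3374)/(80.5357−60.2326)=1.0000; B=V−Δ·S=-96.2137
Node (3,1) S=90.4895: V=(p*·-4.8875+(1−p*)·-32.0343)/1.17=-5.7242; Δ=(-4.8875−-32.0343)/(107.6825−80.5357)=1.0000; B=V−Δ·S=-96.2137
Node (3,2) S=120.9916: V=(p*·31.4100+(1−p*)·-4.8875)/1.17=24.7779; Δ=(31.4100−-4.8875)/(143.9800−107.6825)=1.0000; B=V−Δ·S=-96.2137
Node (3,3) S=161.7753: V=(p*·79.9426+(1−p*)·31.4100)/1.17=65.5616; Δ=(79.9426−31.4100)/(192.5126−143.9800)=1.0000; B=V−Δ·S=-96.2137
Node (2,0) S=76.0416: V=(p*·-5.7242+(1−p*)·-28.5367)/1.17=-6.1923; Δ=(-5.7242−-28.5367)/(90.4895−67.6770)=1.0000; B=V−Δ·S=-82.2339
Node (2,1) S=101.6736: V=(p*·24.7779+(1−p*)·-5.7242)/1.17=19.4397; Δ=(24.7779−-5.7242)/(120.9916−90.4895)=1.0000; B=V−Δ·S=-82.2339
Node (2,2) S=135.9456: V=(p*·65.5616+(1−p*)·24.7779)/1.17=53.7117; Δ=(65.5616−24.7779)/(161.7753−120.9916)=1.0000; B=V−Δ·S=-82.2339
Node (1,0) S=85.4400: V=(p*·19.4397+(1−p*)·-6.1923)/1.17=15.1546; Δ=(19.4397−-6.1923)/(101.6736−76.0416)=1.0000; B=V−Δ·S=-70.2854
Node (1,1) S=114.2400: V=(p*·53.7117+(1−p*)·19.4397)/1.17=43.9546; Δ=(53.7117−19.4397)/(135.9456−101.6736)=1.0000; B=V−Δ·S=-70.2854
Node (0,0) S=96.0000: V=(p*·43.9546+(1−p*)·15.1546)/1.17=35.9270; Δ=(43.9546−15.1546)/(114.2400−85.4400)=1.0000; B=V−Δ·S=-60.0730
Check: Δ(0,0)·S0 + B(0,0) = 35.9270 = V0.

(0,0): Delta=1.0000 Bond=-60.0730
(1,0): Delta=1.0000 Bond=-70.2854
(1,1): Delta=1.0000 Bond=-70.2854
(2,0): Delta=1.0000 Bond=-82.2339
(2,1): Delta=1.0000 Bond=-82.2339
(2,2): Delta=1.0000 Bond=-82.2339
(3,0): Delta=1.0000 Bond=-96.2137
(3,1): Delta=1.0000 Bond=-96.2137
(3,2): Delta=1.0000 Bond=-96.2137
(3,3): Delta=1.0000 Bond=-96.2137
V0=35.9270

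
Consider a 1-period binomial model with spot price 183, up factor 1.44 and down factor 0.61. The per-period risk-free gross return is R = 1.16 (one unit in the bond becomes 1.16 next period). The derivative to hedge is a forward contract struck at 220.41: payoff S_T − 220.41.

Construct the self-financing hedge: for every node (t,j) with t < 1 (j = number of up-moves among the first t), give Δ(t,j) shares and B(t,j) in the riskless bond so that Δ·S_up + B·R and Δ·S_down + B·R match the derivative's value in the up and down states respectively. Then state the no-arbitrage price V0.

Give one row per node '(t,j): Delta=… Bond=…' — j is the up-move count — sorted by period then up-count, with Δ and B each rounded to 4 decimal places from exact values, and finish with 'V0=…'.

Since d<R<u, set p* = (R−d)/(u−d) = 0.6627; price each node as the discounted p*-expectation of its children.
Payoff layer (t=1): V(1,0)=-108.7800, V(1,1)=43.1100
Node (0,0) S=183.0000: V=(p*·43.1100+(1−p*)·-108.7800)/1.16=-7.0086; Δ=(43.1100−-108.7800)/(263.5200−111.6300)=1.0000; B=V−Δ·S=-190.0086
Check: Δ(0,0)·S0 + B(0,0) = -7.0086 = V0.

(0,0): Delta=1.0000 Bond=-190.0086
V0=-7.0086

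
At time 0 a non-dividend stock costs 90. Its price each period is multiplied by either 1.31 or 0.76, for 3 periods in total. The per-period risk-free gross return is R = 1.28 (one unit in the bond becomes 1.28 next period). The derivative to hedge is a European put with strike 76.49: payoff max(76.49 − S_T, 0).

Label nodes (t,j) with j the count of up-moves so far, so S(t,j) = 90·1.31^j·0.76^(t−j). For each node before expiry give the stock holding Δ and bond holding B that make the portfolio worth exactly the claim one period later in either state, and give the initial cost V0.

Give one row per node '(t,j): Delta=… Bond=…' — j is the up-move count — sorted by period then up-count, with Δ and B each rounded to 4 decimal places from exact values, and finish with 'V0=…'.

(0,0): Delta=-0.0117 Bond=1.0914
(1,0): Delta=-0.1971 Bond=14.0795
(1,1): Delta=-0.0055 Bond=0.6654
(2,0): Delta=-1.0000 Bond=59.7578
(2,1): Delta=-0.1703 Bond=15.6139
(2,2): Delta=0.0000 Bond=0.0000
V0=0.0366

The replicating-portfolio and risk-neutral prices coincide; use p* = (1.28−0.76)/(1.31−0.76) = 0.9455 for the latter.
Terminal payoffs: V(3,0)=36.9822, V(3,1)=8.3910, V(3,2)=0.0000, V(3,3)=0.0000
  t=2,j=0: stock 51.9840 → up 68.0990 (V=8.3910), down 39.5078 (V=36.9822). Price 7.7738; hedge Δ=-1.0000, bond B=59.7578.
  t=2,j=1: stock 89.6040 → up 117.3812 (V=0.0000), down 68.0990 (V=8.3910). Price 0.3576; hedge Δ=-0.1703, bond B=15.6139.
  t=2,j=2: stock 154.4490 → up 202.3282 (V=0.0000), down 117.3812 (V=0.0000). Price 0.0000; hedge Δ=0.0000, bond B=0.0000.
  t=1,j=0: stock 68.4000 → up 89.6040 (V=0.3576), down 51.9840 (V=7.7738). Price 0.5954; hedge Δ=-0.1971, bond B=14.0795.
  t=1,j=1: stock 117.9000 → up 154.4490 (V=0.0000), down 89.6040 (V=0.3576). Price 0.0152; hedge Δ=-0.0055, bond B=0.6654.
  t=0,j=0: stock 90.0000 → up 117.9000 (V=0.0152), down 68.4000 (V=0.5954). Price 0.0366; hedge Δ=-0.0117, bond B=1.0914.
Check: Δ(0,0)·S0 + B(0,0) = 0.0366 = V0.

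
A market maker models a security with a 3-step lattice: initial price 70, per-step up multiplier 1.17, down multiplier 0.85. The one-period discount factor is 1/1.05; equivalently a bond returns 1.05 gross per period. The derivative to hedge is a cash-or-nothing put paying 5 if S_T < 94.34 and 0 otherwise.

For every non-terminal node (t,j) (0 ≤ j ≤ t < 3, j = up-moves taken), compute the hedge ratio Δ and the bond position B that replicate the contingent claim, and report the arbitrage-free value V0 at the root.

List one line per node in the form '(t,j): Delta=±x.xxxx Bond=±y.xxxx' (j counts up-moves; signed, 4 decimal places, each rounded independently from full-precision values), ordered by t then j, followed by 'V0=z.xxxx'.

(0,0): Delta=-0.0791 Bond=8.8008
(1,0): Delta=0.0000 Bond=4.5351
(1,1): Delta=-0.1136 Bond=12.0642
(2,0): Delta=0.0000 Bond=4.7619
(2,1): Delta=0.0000 Bond=4.7619
(2,2): Delta=-0.1631 Bond=17.4107
V0=3.2647

Risk-neutral probability p* = (R−d)/(u−d) = (1.05−0.85)/(1.17−0.85) = 0.6250.
Terminal payoffs: V(3,0)=5.0000, V(3,1)=5.0000, V(3,2)=5.0000, V(3,3)=0.0000
Node (2,0) S=50.5750: V=(p*·5.0000+(1−p*)·5.0000)/1.05=4.7619; Δ=(5.0000−5.0000)/(59.1727−42.9887)=0.0000; B=V−Δ·S=4.7619
Node (2,1) S=69.6150: V=(p*·5.0000+(1−p*)·5.0000)/1.05=4.7619; Δ=(5.0000−5.0000)/(81.4495−59.1727)=0.0000; B=V−Δ·S=4.7619
Node (2,2) S=95.8230: V=(p*·0.0000+(1−p*)·5.0000)/1.05=1.7857; Δ=(0.0000−5.0000)/(112.1129−81.4495)=-0.1631; B=V−Δ·S=17.4107
Node (1,0) S=59.5000: V=(p*·4.7619+(1−p*)·4.7619)/1.05=4.5351; Δ=(4.7619−4.7619)/(69.6150−50.5750)=0.0000; B=V−Δ·S=4.5351
Node (1,1) S=81.9000: V=(p*·1.7857+(1−p*)·4.7619)/1.05=2.7636; Δ=(1.7857−4.7619)/(95.8230−69.6150)=-0.1136; B=V−Δ·S=12.0642
Node (0,0) S=70.0000: V=(p*·2.7636+(1−p*)·4.5351)/1.05=3.2647; Δ=(2.7636−4.5351)/(81.9000−59.5000)=-0.0791; B=V−Δ·S=8.8008
Self-financing check: at every node Δ·S+B equals the discounted successor values.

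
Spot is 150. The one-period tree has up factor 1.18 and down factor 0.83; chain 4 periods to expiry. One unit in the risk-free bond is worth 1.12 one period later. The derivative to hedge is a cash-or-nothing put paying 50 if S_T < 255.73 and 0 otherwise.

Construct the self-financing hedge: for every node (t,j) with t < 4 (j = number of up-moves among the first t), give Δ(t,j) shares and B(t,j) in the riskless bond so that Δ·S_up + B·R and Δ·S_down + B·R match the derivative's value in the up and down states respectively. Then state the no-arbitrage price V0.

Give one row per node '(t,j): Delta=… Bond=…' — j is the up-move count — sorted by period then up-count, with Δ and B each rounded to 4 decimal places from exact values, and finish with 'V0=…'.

(0,0): Delta=-0.3856 Bond=74.6404
(1,0): Delta=0.0000 Bond=35.5890
(1,1): Delta=-0.4417 Bond=93.5300
(2,0): Delta=0.0000 Bond=39.8597
(2,1): Delta=0.0000 Bond=39.8597
(2,2): Delta=-0.5060 Bond=118.1799
(3,0): Delta=0.0000 Bond=44.6429
(3,1): Delta=0.0000 Bond=44.6429
(3,2): Delta=0.0000 Bond=44.6429
(3,3): Delta=-0.5796 Bond=150.5102
V0=16.7991

No-arbitrage ⇒ martingale measure with p* = (R−d)/(u−d) = 0.8286.
Payoff layer (t=4): V(4,0)=50.0000, V(4,1)=50.0000, V(4,2)=50.0000, V(4,3)=50.0000, V(4,4)=0.0000
Node (3,0) S=85.7680: V=(p*·50.0000+(1−p*)·50.0000)/1.12=44.6429; Δ=(50.0000−50.0000)/(101.2063−71.1875)=0.0000; B=V−Δ·S=44.6429
Node (3,1) S=121.9353: V=(p*·50.0000+(1−p*)·50.0000)/1.12=44.6429; Δ=(50.0000−50.0000)/(143.8837−101.2063)=0.0000; B=V−Δ·S=44.6429
Node (3,2) S=173.3538: V=(p*·50.0000+(1−p*)·50.0000)/1.12=44.6429; Δ=(50.0000−50.0000)/(204.5575−143.8837)=0.0000; B=V−Δ·S=44.6429
Node (3,3) S=246.4548: V=(p*·0.0000+(1−p*)·50.0000)/1.12=7.6531; Δ=(0.0000−50.0000)/(290.8167−204.5575)=-0.5796; B=V−Δ·S=150.5102
Node (2,0) S=103.3350: V=(p*·44.6429+(1−p*)·44.6429)/1.12=39.8597; Δ=(44.6429−44.6429)/(121.9353−85.7680)=0.0000; B=V−Δ·S=39.8597
Node (2,1) S=146.9100: V=(p*·44.6429+(1−p*)·44.6429)/1.12=39.8597; Δ=(44.6429−44.6429)/(173.3538−121.9353)=0.0000; B=V−Δ·S=39.8597
Node (2,2) S=208.8600: V=(p*·7.6531+(1−p*)·44.6429)/1.12=12.4948; Δ=(7.6531−44.6429)/(246.4548−173.3538)=-0.5060; B=V−Δ·S=118.1799
Node (1,0) S=124.5000: V=(p*·39.8597+(1−p*)·39.8597)/1.12=35.5890; Δ=(39.8597−39.8597)/(146.9100−103.3350)=0.0000; B=V−Δ·S=35.5890
Node (1,1) S=177.0000: V=(p*·12.4948+(1−p*)·39.8597)/1.12=15.3446; Δ=(12.4948−39.8597)/(208.8600−146.9100)=-0.4417; B=V−Δ·S=93.5300
Node (0,0) S=150.0000: V=(p*·15.3446+(1−p*)·35.5890)/1.12=16.7991; Δ=(15.3446−35.5890)/(177.0000−124.5000)=-0.3856; B=V−Δ·S=74.6404
Check: Δ(0,0)·S0 + B(0,0) = 16.7991 = V0.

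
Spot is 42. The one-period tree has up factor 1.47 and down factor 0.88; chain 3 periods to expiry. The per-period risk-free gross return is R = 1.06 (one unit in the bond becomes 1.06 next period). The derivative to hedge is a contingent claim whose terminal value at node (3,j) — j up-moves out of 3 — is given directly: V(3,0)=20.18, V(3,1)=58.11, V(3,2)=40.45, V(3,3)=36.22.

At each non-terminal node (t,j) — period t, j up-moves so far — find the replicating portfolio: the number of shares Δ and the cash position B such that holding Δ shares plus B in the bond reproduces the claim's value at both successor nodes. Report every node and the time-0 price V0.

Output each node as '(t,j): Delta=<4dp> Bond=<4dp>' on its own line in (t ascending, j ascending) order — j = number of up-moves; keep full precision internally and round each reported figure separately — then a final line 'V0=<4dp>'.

Since d<R<u, set p* = (R−d)/(u−d) = 0.3051; price each node as the discounted p*-expectation of its children.
At expiry t=3: V(3,0)=20.1800, V(3,1)=58.1100, V(3,2)=40.4500, V(3,3)=36.2200
Node (2,0) S=32.5248: V=(p*·58.1100+(1−p*)·20.1800)/1.06=29.9546; Δ=(58.1100−20.1800)/(47.8115−28.6218)=1.9766; B=V−Δ·S=-34.3335
Node (2,1) S=54.3312: V=(p*·40.4500+(1−p*)·58.1100)/1.06=49.7379; Δ=(40.4500−58.1100)/(79.8669−47.8115)=-0.5509; B=V−Δ·S=79.6701
Node (2,2) S=90.7578: V=(p*·36.2200+(1−p*)·40.4500)/1.06=36.9429; Δ=(36.2200−40.4500)/(133.4140−79.8669)=-0.0790; B=V−Δ·S=44.1124
Node (1,0) S=36.9600: V=(p*·49.7379+(1−p*)·29.9546)/1.06=33.9530; Δ=(49.7379−29.9546)/(54.3312−32.5248)=0.9072; B=V−Δ·S=0.4219
Node (1,1) S=61.7400: V=(p*·36.9429+(1−p*)·49.7379)/1.06=43.2400; Δ=(36.9429−49.7379)/(90.7578−54.3312)=-0.3513; B=V−Δ·S=64.9264
Node (0,0) S=42.0000: V=(p*·43.2400+(1−p*)·33.9530)/1.06=34.7041; Δ=(43.2400−33.9530)/(61.7400−36.9600)=0.3748; B=V−Δ·S=18.9635
Root portfolio cost Δ·42+B reproduces V0=34.7041.

(0,0): Delta=0.3748 Bond=18.9635
(1,0): Delta=0.9072 Bond=0.4219
(1,1): Delta=-0.3513 Bond=64.9264
(2,0): Delta=1.9766 Bond=-34.3335
(2,1): Delta=-0.5509 Bond=79.6701
(2,2): Delta=-0.0790 Bond=44.1124
V0=34.7041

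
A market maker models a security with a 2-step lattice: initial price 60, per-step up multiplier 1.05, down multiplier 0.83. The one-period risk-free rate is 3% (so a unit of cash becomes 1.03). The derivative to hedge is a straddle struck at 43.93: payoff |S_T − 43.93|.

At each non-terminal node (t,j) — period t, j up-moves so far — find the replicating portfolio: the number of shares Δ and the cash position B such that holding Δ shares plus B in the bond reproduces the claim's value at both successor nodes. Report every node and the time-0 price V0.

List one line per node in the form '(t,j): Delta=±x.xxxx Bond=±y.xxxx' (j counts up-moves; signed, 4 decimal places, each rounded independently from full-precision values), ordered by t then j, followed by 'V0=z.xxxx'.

(0,0): Delta=0.9653 Bond=-39.2848
(1,0): Delta=0.5261 Bond=-18.5922
(1,1): Delta=1.0000 Bond=-42.6505
V0=18.6322

No-arbitrage ⇒ martingale measure with p* = (R−d)/(u−d) = 0.9091.
Payoff layer (t=2): V(2,0)=2.5960, V(2,1)=8.3600, V(2,2)=22.2200
Node (1,0) S=49.8000: V=(p*·8.3600+(1−p*)·2.5960)/1.03=7.6078; Δ=(8.3600−2.5960)/(52.2900−41.3340)=0.5261; B=V−Δ·S=-18.5922
Node (1,1) S=63.0000: V=(p*·22.2200+(1−p*)·8.3600)/1.03=20.3495; Δ=(22.2200−8.3600)/(66.1500−52.2900)=1.0000; B=V−Δ·S=-42.6505
Node (0,0) S=60.0000: V=(p*·20.3495+(1−p*)·7.6078)/1.03=18.6322; Δ=(20.3495−7.6078)/(63.0000−49.8000)=0.9653; B=V−Δ·S=-39.2848
The time-0 hedge costs 18.6322, which is the no-arbitrage price.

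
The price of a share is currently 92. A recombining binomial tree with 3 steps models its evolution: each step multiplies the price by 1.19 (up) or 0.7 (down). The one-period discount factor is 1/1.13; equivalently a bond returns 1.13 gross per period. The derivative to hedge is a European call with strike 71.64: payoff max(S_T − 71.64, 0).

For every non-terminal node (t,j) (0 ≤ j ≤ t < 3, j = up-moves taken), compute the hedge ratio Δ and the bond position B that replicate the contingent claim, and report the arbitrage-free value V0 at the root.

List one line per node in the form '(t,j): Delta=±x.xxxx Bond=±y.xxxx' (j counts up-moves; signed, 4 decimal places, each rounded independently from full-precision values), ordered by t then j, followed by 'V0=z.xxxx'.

(0,0): Delta=0.9271 Bond=-42.3966
(1,0): Delta=0.4813 Bond=-19.2007
(1,1): Delta=0.9637 Bond=-51.9138
(2,0): Delta=0.0000 Bond=0.0000
(2,1): Delta=0.5208 Bond=-24.7242
(2,2): Delta=1.0000 Bond=-63.3982
V0=42.8932

Risk-neutral probability p* = (R−d)/(u−d) = (1.13−0.7)/(1.19−0.7) = 0.8776.
Payoff layer (t=3): V(3,0)=0.0000, V(3,1)=0.0000, V(3,2)=19.5568, V(3,3)=83.3946
Node (2,0) S=45.0800: V=(p*·0.0000+(1−p*)·0.0000)/1.13=0.0000; Δ=(0.0000−0.0000)/(53.6452−31.5560)=0.0000; B=V−Δ·S=0.0000
Node (2,1) S=76.6360: V=(p*·19.5568+(1−p*)·0.0000)/1.13=15.1877; Δ=(19.5568−0.0000)/(91.1968−53.6452)=0.5208; B=V−Δ·S=-24.7242
Node (2,2) S=130.2812: V=(p*·83.3946+(1−p*)·19.5568)/1.13=66.8830; Δ=(83.3946−19.5568)/(155.0346−91.1968)=1.0000; B=V−Δ·S=-63.3982
Node (1,0) S=64.4000: V=(p*·15.1877+(1−p*)·0.0000)/1.13=11.7947; Δ=(15.1877−0.0000)/(76.6360−45.0800)=0.4813; B=V−Δ·S=-19.2007
Node (1,1) S=109.4800: V=(p*·66.8830+(1−p*)·15.1877)/1.13=53.5867; Δ=(66.8830−15.1877)/(130.2812−76.6360)=0.9637; B=V−Δ·S=-51.9138
Node (0,0) S=92.0000: V=(p*·53.5867+(1−p*)·11.7947)/1.13=42.8932; Δ=(53.5867−11.7947)/(109.4800−64.4000)=0.9271; B=V−Δ·S=-42.3966
Each (Δ,B) replicates both successor values, so the strategy is self-financing and V0 is arbitrage-free.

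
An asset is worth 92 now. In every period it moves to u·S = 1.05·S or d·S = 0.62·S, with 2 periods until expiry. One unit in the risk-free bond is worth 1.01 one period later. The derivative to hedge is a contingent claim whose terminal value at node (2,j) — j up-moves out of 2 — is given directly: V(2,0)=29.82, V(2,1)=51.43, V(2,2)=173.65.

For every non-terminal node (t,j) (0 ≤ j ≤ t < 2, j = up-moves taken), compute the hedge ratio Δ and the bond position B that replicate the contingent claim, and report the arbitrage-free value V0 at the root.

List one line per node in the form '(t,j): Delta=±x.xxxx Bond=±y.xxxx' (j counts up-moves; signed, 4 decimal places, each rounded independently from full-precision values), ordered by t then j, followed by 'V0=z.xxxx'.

No-arbitrage ⇒ martingale measure with p* = (R−d)/(u−d) = 0.9070.
Terminal values V(2,·): V(2,0)=29.8200, V(2,1)=51.4300, V(2,2)=173.6500
  t=1,j=0: stock 57.0400 → up 59.8920 (V=51.4300), down 35.3648 (V=29.8200). Price 48.9305; hedge Δ=0.8811, bond B=-1.3254.
  t=1,j=1: stock 96.6000 → up 101.4300 (V=173.6500), down 59.8920 (V=51.4300). Price 160.6740; hedge Δ=2.9424, bond B=-123.5586.
  t=0,j=0: stock 92.0000 → up 96.6000 (V=160.6740), down 57.0400 (V=48.9305). Price 148.7913; hedge Δ=2.8247, bond B=-111.0773.
Root portfolio cost Δ·92+B reproduces V0=148.7913.

(0,0): Delta=2.8247 Bond=-111.0773
(1,0): Delta=0.8811 Bond=-1.3254
(1,1): Delta=2.9424 Bond=-123.5586
V0=148.7913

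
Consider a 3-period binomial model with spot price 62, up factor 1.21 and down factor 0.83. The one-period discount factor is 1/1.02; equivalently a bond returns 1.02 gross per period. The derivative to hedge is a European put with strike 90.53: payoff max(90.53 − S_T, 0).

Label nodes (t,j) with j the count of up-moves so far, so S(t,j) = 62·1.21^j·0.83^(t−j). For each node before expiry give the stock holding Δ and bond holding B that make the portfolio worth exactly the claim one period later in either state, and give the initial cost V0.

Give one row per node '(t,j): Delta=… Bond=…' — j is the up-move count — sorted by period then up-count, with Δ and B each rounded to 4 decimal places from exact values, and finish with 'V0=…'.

Under the risk-neutral measure, an up-move has probability p* = (R−d)/(u−d) = 0.5000 and values discount at R = 1.02.
Payoff layer (t=3): V(3,0)=55.0792, V(3,1)=38.8487, V(3,2)=15.1874, V(3,3)=0.0000
Node (2,0) S=42.7118: V=(p*·38.8487+(1−p*)·55.0792)/1.02=46.0431; Δ=(38.8487−55.0792)/(51.6813−35.4508)=-1.0000; B=V−Δ·S=88.7549
Node (2,1) S=62.2666: V=(p*·15.1874+(1−p*)·38.8487)/1.02=26.4883; Δ=(15.1874−38.8487)/(75.3426−51.6813)=-1.0000; B=V−Δ·S=88.7549
Node (2,2) S=90.7742: V=(p*·0.0000+(1−p*)·15.1874)/1.02=7.4448; Δ=(0.0000−15.1874)/(109.8368−75.3426)=-0.4403; B=V−Δ·S=47.4117
Node (1,0) S=51.4600: V=(p*·26.4883+(1−p*)·46.0431)/1.02=35.5546; Δ=(26.4883−46.0431)/(62.2666−42.7118)=-1.0000; B=V−Δ·S=87.0146
Node (1,1) S=75.0200: V=(p*·7.4448+(1−p*)·26.4883)/1.02=16.6339; Δ=(7.4448−26.4883)/(90.7742−62.2666)=-0.6680; B=V−Δ·S=66.7483
Node (0,0) S=62.0000: V=(p*·16.6339+(1−p*)·35.5546)/1.02=25.5826; Δ=(16.6339−35.5546)/(75.0200−51.4600)=-0.8031; B=V−Δ·S=75.3740
The time-0 hedge costs 25.5826, which is the no-arbitrage price.

(0,0): Delta=-0.8031 Bond=75.3740
(1,0): Delta=-1.0000 Bond=87.0146
(1,1): Delta=-0.6680 Bond=66.7483
(2,0): Delta=-1.0000 Bond=88.7549
(2,1): Delta=-1.0000 Bond=88.7549
(2,2): Delta=-0.4403 Bond=47.4117
V0=25.5826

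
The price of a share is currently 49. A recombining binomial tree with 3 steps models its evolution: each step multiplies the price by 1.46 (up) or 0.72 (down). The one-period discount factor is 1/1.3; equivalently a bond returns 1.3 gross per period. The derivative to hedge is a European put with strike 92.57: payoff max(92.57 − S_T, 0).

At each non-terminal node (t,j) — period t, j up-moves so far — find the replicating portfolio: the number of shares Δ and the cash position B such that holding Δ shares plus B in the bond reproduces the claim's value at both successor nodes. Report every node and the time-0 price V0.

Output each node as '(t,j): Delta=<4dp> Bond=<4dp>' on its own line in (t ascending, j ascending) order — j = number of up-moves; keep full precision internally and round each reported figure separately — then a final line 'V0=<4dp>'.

(0,0): Delta=-0.3993 Bond=25.8317
(1,0): Delta=-1.0000 Bond=54.7751
(1,1): Delta=-0.3175 Bond=27.7346
(2,0): Delta=-1.0000 Bond=71.2077
(2,1): Delta=-1.0000 Bond=71.2077
(2,2): Delta=-0.2247 Bond=26.3576
V0=6.2677

The replicating-portfolio and risk-neutral prices coincide; use p* = (1.3−0.72)/(1.46−0.72) = 0.7838 for the latter.
Terminal payoffs: V(3,0)=74.2808, V(3,1)=55.4837, V(3,2)=17.3672, V(3,3)=0.0000
(2,0): S=25.4016. Δ = (V_up−V_dn)/(S_up−S_dn) = (55.4837−74.2808)/(37.0863−18.2892) = -1.0000. V = [p*·55.4837 + (1−p*)·74.2808]/1.3 = 45.8061. B = V − Δ·S = 71.2077.
(2,1): S=51.5088. Δ = (V_up−V_dn)/(S_up−S_dn) = (17.3672−55.4837)/(75.2028−37.0863) = -1.0000. V = [p*·17.3672 + (1−p*)·55.4837]/1.3 = 19.6989. B = V − Δ·S = 71.2077.
(2,2): S=104.4484. Δ = (V_up−V_dn)/(S_up−S_dn) = (0.0000−17.3672)/(152.4947−75.2028) = -0.2247. V = [p*·0.0000 + (1−p*)·17.3672]/1.3 = 2.8885. B = V − Δ·S = 26.3576.
(1,0): S=35.2800. Δ = (V_up−V_dn)/(S_up−S_dn) = (19.6989−45.8061)/(51.5088−25.4016) = -1.0000. V = [p*·19.6989 + (1−p*)·45.8061]/1.3 = 19.4951. B = V − Δ·S = 54.7751.
(1,1): S=71.5400. Δ = (V_up−V_dn)/(S_up−S_dn) = (2.8885−19.6989)/(104.4484−51.5088) = -0.3175. V = [p*·2.8885 + (1−p*)·19.6989]/1.3 = 5.0178. B = V − Δ·S = 27.7346.
(0,0): S=49.0000. Δ = (V_up−V_dn)/(S_up−S_dn) = (5.0178−19.4951)/(71.5400−35.2800) = -0.3993. V = [p*·5.0178 + (1−p*)·19.4951]/1.3 = 6.2677. B = V − Δ·S = 25.8317.
Check: Δ(0,0)·S0 + B(0,0) = 6.2677 = V0.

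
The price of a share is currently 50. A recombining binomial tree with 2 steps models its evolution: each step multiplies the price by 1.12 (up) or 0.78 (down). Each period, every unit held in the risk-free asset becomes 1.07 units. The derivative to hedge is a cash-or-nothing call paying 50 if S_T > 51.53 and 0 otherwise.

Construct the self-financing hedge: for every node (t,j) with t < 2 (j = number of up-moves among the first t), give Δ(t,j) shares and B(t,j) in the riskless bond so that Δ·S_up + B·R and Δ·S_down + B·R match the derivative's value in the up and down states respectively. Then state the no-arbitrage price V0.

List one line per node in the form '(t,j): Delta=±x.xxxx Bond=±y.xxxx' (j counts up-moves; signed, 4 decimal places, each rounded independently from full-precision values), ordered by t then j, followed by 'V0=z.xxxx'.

(0,0): Delta=2.3445 Bond=-85.4549
(1,0): Delta=0.0000 Bond=0.0000
(1,1): Delta=2.6261 Bond=-107.2018
V0=31.7717

No-arbitrage ⇒ martingale measure with p* = (R−d)/(u−d) = 0.8529.
At expiry t=2: V(2,0)=0.0000, V(2,1)=0.0000, V(2,2)=50.0000
(1,0): S=39.0000. Δ = (V_up−V_dn)/(S_up−S_dn) = (0.0000−0.0000)/(43.6800−30.4200) = 0.0000. V = [p*·0.0000 + (1−p*)·0.0000]/1.07 = 0.0000. B = V − Δ·S = 0.0000.
(1,1): S=56.0000. Δ = (V_up−V_dn)/(S_up−S_dn) = (50.0000−0.0000)/(62.7200−43.6800) = 2.6261. V = [p*·50.0000 + (1−p*)·0.0000]/1.07 = 39.8571. B = V − Δ·S = -107.2018.
(0,0): S=50.0000. Δ = (V_up−V_dn)/(S_up−S_dn) = (39.8571−0.0000)/(56.0000−39.0000) = 2.3445. V = [p*·39.8571 + (1−p*)·0.0000]/1.07 = 31.7717. B = V − Δ·S = -85.4549.
Check: Δ(0,0)·S0 + B(0,0) = 31.7717 = V0.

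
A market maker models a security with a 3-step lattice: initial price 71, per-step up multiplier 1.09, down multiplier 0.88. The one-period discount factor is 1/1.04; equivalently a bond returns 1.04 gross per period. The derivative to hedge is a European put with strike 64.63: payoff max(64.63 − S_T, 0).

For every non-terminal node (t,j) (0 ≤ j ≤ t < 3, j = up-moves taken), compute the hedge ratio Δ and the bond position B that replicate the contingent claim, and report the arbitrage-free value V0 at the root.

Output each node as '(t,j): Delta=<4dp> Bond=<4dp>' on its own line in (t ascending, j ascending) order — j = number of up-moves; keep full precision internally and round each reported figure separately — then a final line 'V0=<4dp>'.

(0,0): Delta=-0.1463 Bond=11.1242
(1,0): Delta=-0.4638 Bond=31.4088
(1,1): Delta=-0.0662 Bond=5.3693
(2,0): Delta=-1.0000 Bond=62.1442
(2,1): Delta=-0.3286 Bond=23.4529
(2,2): Delta=0.0000 Bond=0.0000
V0=0.7362

Under the risk-neutral measure, an up-move has probability p* = (R−d)/(u−d) = 0.7619 and values discount at R = 1.04.
Terminal values V(3,·): V(3,0)=16.2455, V(3,1)=4.6992, V(3,2)=0.0000, V(3,3)=0.0000
(2,0): S=54.9824. Δ = (V_up−V_dn)/(S_up−S_dn) = (4.6992−16.2455)/(59.9308−48.3845) = -1.0000. V = [p*·4.6992 + (1−p*)·16.2455]/1.04 = 7.1618. B = V − Δ·S = 62.1442.
(2,1): S=68.1032. Δ = (V_up−V_dn)/(S_up−S_dn) = (0.0000−4.6992)/(74.2325−59.9308) = -0.3286. V = [p*·0.0000 + (1−p*)·4.6992]/1.04 = 1.0758. B = V − Δ·S = 23.4529.
(2,2): S=84.3551. Δ = (V_up−V_dn)/(S_up−S_dn) = (0.0000−0.0000)/(91.9471−74.2325) = 0.0000. V = [p*·0.0000 + (1−p*)·0.0000]/1.04 = 0.0000. B = V − Δ·S = 0.0000.
(1,0): S=62.4800. Δ = (V_up−V_dn)/(S_up−S_dn) = (1.0758−7.1618)/(68.1032−54.9824) = -0.4638. V = [p*·1.0758 + (1−p*)·7.1618]/1.04 = 2.4278. B = V − Δ·S = 31.4088.
(1,1): S=77.3900. Δ = (V_up−V_dn)/(S_up−S_dn) = (0.0000−1.0758)/(84.3551−68.1032) = -0.0662. V = [p*·0.0000 + (1−p*)·1.0758]/1.04 = 0.2463. B = V − Δ·S = 5.3693.
(0,0): S=71.0000. Δ = (V_up−V_dn)/(S_up−S_dn) = (0.2463−2.4278)/(77.3900−62.4800) = -0.1463. V = [p*·0.2463 + (1−p*)·2.4278]/1.04 = 0.7362. B = V − Δ·S = 11.1242.
The time-0 hedge costs 0.7362, which is the no-arbitrage price.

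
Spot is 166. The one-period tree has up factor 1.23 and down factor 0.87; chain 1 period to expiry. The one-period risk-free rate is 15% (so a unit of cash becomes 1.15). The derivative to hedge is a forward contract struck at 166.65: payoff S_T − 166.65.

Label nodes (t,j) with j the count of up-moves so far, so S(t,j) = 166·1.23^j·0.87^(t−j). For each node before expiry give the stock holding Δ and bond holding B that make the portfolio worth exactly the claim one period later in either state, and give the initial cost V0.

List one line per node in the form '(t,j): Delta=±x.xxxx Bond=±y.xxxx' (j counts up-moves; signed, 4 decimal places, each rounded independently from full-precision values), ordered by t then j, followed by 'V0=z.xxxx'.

No-arbitrage ⇒ martingale measure with p* = (R−d)/(u−d) = 0.7778.
Terminal values V(1,·): V(1,0)=-22.2300, V(1,1)=37.5300
Node (0,0) S=166.0000: V=(p*·37.5300+(1−p*)·-22.2300)/1.15=21.0870; Δ=(37.5300−-22.2300)/(204.1800−144.4200)=1.0000; B=V−Δ·S=-144.9130
Root portfolio cost Δ·166+B reproduces V0=21.0870.

(0,0): Delta=1.0000 Bond=-144.9130
V0=21.0870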